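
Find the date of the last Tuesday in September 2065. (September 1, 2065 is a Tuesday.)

2065-09-29

September 2065 begins on a Tuesday, so the first Tuesday is September 1.
September 2065 has 30 days. Adding weeks: 1, 8, 15, 22, 29 — the last one ≤ 30 is the 29th.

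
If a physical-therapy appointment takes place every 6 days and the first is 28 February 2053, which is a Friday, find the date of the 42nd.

The 42nd occurrence is 41 intervals after the first: 41 × 6 = 246 days after 28 February 2053.
February has 28 days — 0 days to the end of February leaves 246.
March has 31 days (215 left).
April has 30 days (185 left).
May has 31 days (154 left).
June has 30 days (124 left).
July has 31 days (93 left).
August has 31 days (62 left).
September has 30 days (32 left).
October has 31 days (1 left).
1 day into November → 1 November 2053.

1 November 2053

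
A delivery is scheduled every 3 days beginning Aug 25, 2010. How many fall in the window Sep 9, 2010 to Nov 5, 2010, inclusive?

Occurrences land 3·i days after Aug 25, 2010 for i = 0, 1, 2, …
Sep 9, 2010 is 15 days after the start; 15 ÷ 3 = 5 remainder 0. First occurrence in the window: #6 on Sep 9, 2010 (5×3 = 15 days in).
Nov 5, 2010 is 72 days after the start; 72 ÷ 3 = 24 remainder 0. Last occurrence in the window: #25 on Nov 5, 2010.
Occurrences #6 through #25: 20 in total.

20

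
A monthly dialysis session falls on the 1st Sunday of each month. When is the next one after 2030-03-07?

March 2030 starts on a Friday, so its 1st Sunday is 2030-03-03 (2 days in).
That is not after 2030-03-07, so look at April 2030.
April 2030 starts on a Monday, so its 1st Sunday is 2030-04-07 (6 days in).

2030-04-07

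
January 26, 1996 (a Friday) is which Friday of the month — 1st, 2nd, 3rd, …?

4th

Day 26 falls in week ⌈26/7⌉ of the month.
Days 1–7 hold the 1st Friday, 8–14 the 2nd, 15–21 the 3rd, 22–28 the 4th, 29–31 the 5th.
26 is in the range for the 4th.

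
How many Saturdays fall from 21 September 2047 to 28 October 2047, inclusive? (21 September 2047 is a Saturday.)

6

21 September 2047 is a Saturday; the first Saturday on or after it is 21 September 2047.
From 21 September 2047 to 28 October 2047: 9 + 28 = 37 days (rest of September, October).
37 ÷ 7 = 5 full weeks with remainder 2, so 5 more Saturdays after the first → 6.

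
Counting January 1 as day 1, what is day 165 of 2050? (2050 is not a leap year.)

Jun 14, 2050

Jan has 31 days (165 − 31 = 134 remain).
Feb has 28 days (134 − 28 = 106 remain).
Mar has 31 days (106 − 31 = 75 remain).
Apr has 30 days (75 − 30 = 45 remain).
May has 31 days (45 − 31 = 14 remain).
14 into Jun → Jun 14.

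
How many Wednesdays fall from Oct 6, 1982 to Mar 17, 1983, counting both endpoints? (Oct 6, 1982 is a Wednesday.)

Oct 6, 1982 is a Wednesday; the first Wednesday on or after it is Oct 6, 1982.
From Oct 6, 1982 to Mar 17, 1983: 25 + 30 + 31 + 31 + 28 + 17 = 162 days (rest of Oct, Nov, Dec, Jan, Feb, Mar).
162 ÷ 7 = 23 full weeks with remainder 1, so 23 more Wednesdays after the first → 24.

24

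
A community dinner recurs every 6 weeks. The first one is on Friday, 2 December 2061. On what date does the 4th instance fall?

The 4th occurrence is 3 intervals after the first: 3 × 42 = 126 days after 2 December 2061.
December has 31 days — 29 days to the end of December leaves 97.
January has 31 days (66 left).
February has 28 days (38 left).
March has 31 days (7 left).
7 days into April → 7 April 2062.

7 April 2062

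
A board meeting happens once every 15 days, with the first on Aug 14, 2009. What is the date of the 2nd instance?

Aug 29, 2009

The 2nd occurrence is 1 interval after the first: 1 × 15 = 15 days after Aug 14, 2009.
15 days later is Aug 29, 2009.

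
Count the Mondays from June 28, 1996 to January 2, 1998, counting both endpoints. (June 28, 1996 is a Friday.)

June 28, 1996 is a Friday; the first Monday on or after it is July 1, 1996 (3 days later).
From July 1, 1996 to January 2, 1998: 183 + 365 + 2 = 550 days (rest of 1996, 1997, to January 2, 1998 in 1998).
550 ÷ 7 = 78 full weeks with remainder 4, so 78 more Mondays after the first → 79.

79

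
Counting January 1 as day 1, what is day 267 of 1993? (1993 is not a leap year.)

Sep 24, 1993

Jan has 31 days (267 − 31 = 236 remain).
Feb has 28 days (236 − 28 = 208 remain).
Mar has 31 days (208 − 31 = 177 remain).
Apr has 30 days (177 − 30 = 147 remain).
May has 31 days (147 − 31 = 116 remain).
Jun has 30 days (116 − 30 = 86 remain).
Jul has 31 days (86 − 31 = 55 remain).
Aug has 31 days (55 − 31 = 24 remain).
24 into Sep → Sep 24.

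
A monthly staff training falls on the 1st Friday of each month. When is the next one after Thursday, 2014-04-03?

2014-04-04

April 2014 starts on a Tuesday, so its 1st Friday is 2014-04-04 (3 days in).
2014-04-04 is after 2014-04-03, so that is the next one.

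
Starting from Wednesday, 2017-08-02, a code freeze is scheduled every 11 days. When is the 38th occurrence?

The 38th occurrence is 37 intervals after the first: 37 × 11 = 407 days after 2017-08-02.
August has 31 days — 29 days to the end of August leaves 378.
September has 30 days (348 left).
October has 31 days (317 left).
November has 30 days (287 left).
December has 31 days (256 left).
January has 31 days (225 left).
February has 28 days (197 left).
March has 31 days (166 left).
April has 30 days (136 left).
May has 31 days (105 left).
June has 30 days (75 left).
July has 31 days (44 left).
August has 31 days (13 left).
13 days into September → 2018-09-13.

2018-09-13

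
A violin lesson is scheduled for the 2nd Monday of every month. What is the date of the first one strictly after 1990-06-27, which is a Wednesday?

1990-07-09

June 1990 starts on a Friday; its first Monday is the 4th, so the 2nd Monday is the 11th — 1990-06-11.
That is not after 1990-06-27, so look at July 1990.
July 1990 starts on a Sunday; its first Monday is the 2nd, so the 2nd Monday is the 9th — 1990-07-09.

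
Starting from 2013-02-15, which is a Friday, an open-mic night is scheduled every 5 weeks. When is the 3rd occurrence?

The 3rd occurrence is 2 intervals after the first: 2 × 35 = 70 days after 2013-02-15.
February has 28 days — 13 days to the end of February leaves 57.
March has 31 days (26 left).
26 days into April → 2013-04-26.

2013-04-26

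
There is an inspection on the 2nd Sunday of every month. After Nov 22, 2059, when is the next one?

Dec 14, 2059

Nov 2059 starts on a Saturday; its first Sunday is the 2nd, so the 2nd Sunday is the 9th — Nov 9, 2059.
That is not after Nov 22, 2059, so look at Dec 2059.
Dec 2059 starts on a Monday; its first Sunday is the 7th, so the 2nd Sunday is the 14th — Dec 14, 2059.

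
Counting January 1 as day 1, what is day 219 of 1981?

August 7, 1981

January has 31 days (219 − 31 = 188 remain).
February has 28 days (188 − 28 = 160 remain).
March has 31 days (160 − 31 = 129 remain).
April has 30 days (129 − 30 = 99 remain).
May has 31 days (99 − 31 = 68 remain).
June has 30 days (68 − 30 = 38 remain).
July has 31 days (38 − 31 = 7 remain).
7 into August → August 7.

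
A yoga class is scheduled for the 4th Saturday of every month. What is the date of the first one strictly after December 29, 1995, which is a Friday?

January 27, 1996

December 1995 starts on a Friday; its first Saturday is the 2nd, so the 4th Saturday is the 23rd — December 23, 1995.
That is not after December 29, 1995, so look at January 1996.
January 1996 starts on a Monday; its first Saturday is the 6th, so the 4th Saturday is the 27th — January 27, 1996.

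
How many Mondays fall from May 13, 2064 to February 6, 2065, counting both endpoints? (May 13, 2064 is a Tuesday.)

May 13, 2064 is a Tuesday; the first Monday on or after it is May 19, 2064 (6 days later).
From May 19, 2064 to February 6, 2065: 12 + 30 + 31 + 31 + 30 + 31 + 30 + 31 + 31 + 6 = 263 days (rest of May, June, July, August, September, October, November, December, January, February).
263 ÷ 7 = 37 full weeks with remainder 4, so 37 more Mondays after the first → 38.

38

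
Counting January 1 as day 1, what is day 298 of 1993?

25 October 1993

January has 31 days (298 − 31 = 267 remain).
February has 28 days (267 − 28 = 239 remain).
March has 31 days (239 − 31 = 208 remain).
April has 30 days (208 − 30 = 178 remain).
May has 31 days (178 − 31 = 147 remain).
June has 30 days (147 − 30 = 117 remain).
July has 31 days (117 − 31 = 86 remain).
August has 31 days (86 − 31 = 55 remain).
September has 30 days (55 − 30 = 25 remain).
25 into October → October 25.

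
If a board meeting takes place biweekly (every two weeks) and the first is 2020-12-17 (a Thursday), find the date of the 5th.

2021-02-11

The 5th occurrence is 4 intervals after the first: 4 × 14 = 56 days after 2020-12-17.
December has 31 days — 14 days to the end of December leaves 42.
January has 31 days (11 left).
11 days into February → 2021-02-11.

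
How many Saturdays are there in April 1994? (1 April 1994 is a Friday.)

1 April 1994 is a Friday; the first Saturday on or after it is 2 April 1994 (1 day later).
From 2 April 1994 to 30 April 1994 is 30 − 2 = 28 days.
28 ÷ 7 = 4 full weeks with remainder 0, so 4 more Saturdays after the first → 5.

5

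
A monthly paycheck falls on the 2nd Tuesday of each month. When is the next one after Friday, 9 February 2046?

13 February 2046

February 2046 starts on a Thursday; its first Tuesday is the 6th, so the 2nd Tuesday is the 13th — 13 February 2046.
13 February 2046 is after 9 February 2046, so that is the next one.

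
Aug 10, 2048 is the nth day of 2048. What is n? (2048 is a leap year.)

Days in months before Aug: 31 + 29 + 31 + 30 + 31 + 30 + 31 = 213.
Plus 10 days into Aug → day 223.

223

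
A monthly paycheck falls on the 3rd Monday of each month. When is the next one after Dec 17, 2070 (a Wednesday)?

Jan 19, 2071

Dec 2070 starts on a Monday; its first Monday is the 1st, so the 3rd Monday is the 15th — Dec 15, 2070.
That is not after Dec 17, 2070, so look at Jan 2071.
Jan 2071 starts on a Thursday; its first Monday is the 5th, so the 3rd Monday is the 19th — Jan 19, 2071.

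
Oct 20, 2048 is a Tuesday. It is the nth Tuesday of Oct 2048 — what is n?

3rd

Day 20 falls in week ⌈20/7⌉ of the month.
Days 1–7 hold the 1st Tuesday, 8–14 the 2nd, 15–21 the 3rd, 22–28 the 4th, 29–31 the 5th.
20 is in the range for the 3rd.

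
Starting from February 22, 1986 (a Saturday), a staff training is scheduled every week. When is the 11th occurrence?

May 3, 1986

The 11th occurrence is 10 intervals after the first: 10 × 7 = 70 days after February 22, 1986.
February has 28 days — 6 days to the end of February leaves 64.
March has 31 days (33 left).
April has 30 days (3 left).
3 days into May → May 3, 1986.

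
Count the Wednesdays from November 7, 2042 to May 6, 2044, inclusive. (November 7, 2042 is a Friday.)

November 7, 2042 is a Friday; the first Wednesday on or after it is November 12, 2042 (5 days later).
From November 12, 2042 to May 6, 2044: 49 + 365 + 127 = 541 days (rest of 2042, 2043, to May 6, 2044 in 2044).
541 ÷ 7 = 77 full weeks with remainder 2, so 77 more Wednesdays after the first → 78.

78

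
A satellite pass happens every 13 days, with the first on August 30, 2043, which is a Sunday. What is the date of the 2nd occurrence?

September 12, 2043

The 2nd occurrence is 1 interval after the first: 1 × 13 = 13 days after August 30, 2043.
August has 31 days — 1 day to the end of August leaves 12.
12 days into September → September 12, 2043.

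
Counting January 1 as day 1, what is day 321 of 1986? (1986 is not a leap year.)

Nov 17, 1986

Jan has 31 days (321 − 31 = 290 remain).
Feb has 28 days (290 − 28 = 262 remain).
Mar has 31 days (262 − 31 = 231 remain).
Apr has 30 days (231 − 30 = 201 remain).
May has 31 days (201 − 31 = 170 remain).
Jun has 30 days (170 − 30 = 140 remain).
Jul has 31 days (140 − 31 = 109 remain).
Aug has 31 days (109 − 31 = 78 remain).
Sep has 30 days (78 − 30 = 48 remain).
Oct has 31 days (48 − 31 = 17 remain).
17 into Nov → Nov 17.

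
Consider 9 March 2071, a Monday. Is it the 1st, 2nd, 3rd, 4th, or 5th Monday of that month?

2nd

Day 9 falls in week ⌈9/7⌉ of the month.
Days 1–7 hold the 1st Monday, 8–14 the 2nd, 15–21 the 3rd, 22–28 the 4th, 29–31 the 5th.
9 is in the range for the 2nd.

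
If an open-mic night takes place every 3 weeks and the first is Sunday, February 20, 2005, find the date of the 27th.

The 27th occurrence is 26 intervals after the first: 26 × 21 = 546 days after February 20, 2005.
February has 28 days — 8 days to the end of February leaves 538.
From end of February to end of 2005 is 306 days (232 left).
January has 31 days (201 left).
February has 28 days (173 left).
March has 31 days (142 left).
April has 30 days (112 left).
May has 31 days (81 left).
June has 30 days (51 left).
July has 31 days (20 left).
20 days into August → August 20, 2006.

August 20, 2006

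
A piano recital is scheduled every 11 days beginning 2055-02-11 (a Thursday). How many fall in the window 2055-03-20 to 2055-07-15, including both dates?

11

Occurrences land 11·i days after 2055-02-11 for i = 0, 1, 2, …
2055-03-20 is 37 days after the start; 37 ÷ 11 = 3 remainder 4; since the remainder is 4, round up to i = 4. First occurrence in the window: #5 on 2055-03-27 (4×11 = 44 days in).
2055-07-15 is 154 days after the start; 154 ÷ 11 = 14 remainder 0. Last occurrence in the window: #15 on 2055-07-15.
Occurrences #5 through #15: 11 in total.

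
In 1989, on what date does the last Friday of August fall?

August 25, 1989

August 1989 begins on a Tuesday, so the first Friday is August 4 (3 days later).
August 1989 has 31 days. Adding weeks: 4, 11, 18, 25 — the last one ≤ 31 is the 25th.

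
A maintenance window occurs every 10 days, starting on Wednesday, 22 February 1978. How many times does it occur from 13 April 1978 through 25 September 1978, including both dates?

17

Occurrences land 10·i days after 22 February 1978 for i = 0, 1, 2, …
13 April 1978 is 50 days after the start; 50 ÷ 10 = 5 remainder 0. First occurrence in the window: #6 on 13 April 1978 (5×10 = 50 days in).
25 September 1978 is 215 days after the start; 215 ÷ 10 = 21 remainder 5. Last occurrence in the window: #22 on 20 September 1978.
Occurrences #6 through #22: 17 in total.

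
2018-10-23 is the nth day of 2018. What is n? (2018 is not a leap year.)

Days in months before October: 31 + 28 + 31 + 30 + 31 + 30 + 31 + 31 + 30 = 273.
Plus 23 days into October → day 296.

296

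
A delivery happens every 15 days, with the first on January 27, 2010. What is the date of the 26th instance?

February 6, 2011

The 26th occurrence is 25 intervals after the first: 25 × 15 = 375 days after January 27, 2010.
January has 31 days — 4 days to the end of January leaves 371.
February has 28 days (343 left).
March has 31 days (312 left).
April has 30 days (282 left).
May has 31 days (251 left).
June has 30 days (221 left).
July has 31 days (190 left).
August has 31 days (159 left).
September has 30 days (129 left).
October has 31 days (98 left).
November has 30 days (68 left).
December has 31 days (37 left).
January has 31 days (6 left).
6 days into February → February 6, 2011.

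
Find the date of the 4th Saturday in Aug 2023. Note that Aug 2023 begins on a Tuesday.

Aug 26, 2023

Aug 2023 begins on a Tuesday, so the first Saturday is Aug 5 (4 days later).
The 4th Saturday is 3 weeks later: 5 + 21 = 26.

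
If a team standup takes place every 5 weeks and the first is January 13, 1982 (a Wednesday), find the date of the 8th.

The 8th occurrence is 7 intervals after the first: 7 × 35 = 245 days after January 13, 1982.
January has 31 days — 18 days to the end of January leaves 227.
February has 28 days (199 left).
March has 31 days (168 left).
April has 30 days (138 left).
May has 31 days (107 left).
June has 30 days (77 left).
July has 31 days (46 left).
August has 31 days (15 left).
15 days into September → September 15, 1982.

September 15, 1982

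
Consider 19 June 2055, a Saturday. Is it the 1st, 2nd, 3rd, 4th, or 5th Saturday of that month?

3rd

Day 19 falls in week ⌈19/7⌉ of the month.
Days 1–7 hold the 1st Saturday, 8–14 the 2nd, 15–21 the 3rd, 22–28 the 4th, 29–31 the 5th.
19 is in the range for the 3rd.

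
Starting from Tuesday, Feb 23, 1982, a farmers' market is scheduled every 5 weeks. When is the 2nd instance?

The 2nd occurrence is 1 interval after the first: 1 × 35 = 35 days after Feb 23, 1982.
Feb has 28 days — 5 days to the end of Feb leaves 30.
30 days into Mar → Mar 30, 1982.

Mar 30, 1982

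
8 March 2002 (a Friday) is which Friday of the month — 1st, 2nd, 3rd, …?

Day 8 falls in week ⌈8/7⌉ of the month.
Days 1–7 hold the 1st Friday, 8–14 the 2nd, 15–21 the 3rd, 22–28 the 4th, 29–31 the 5th.
8 is in the range for the 2nd.

2nd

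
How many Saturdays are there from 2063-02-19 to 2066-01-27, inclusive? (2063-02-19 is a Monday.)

2063-02-19 is a Monday; the first Saturday on or after it is 2063-02-24 (5 days later).
From 2063-02-24 to 2066-01-27: 310 + 366 + 365 + 27 = 1068 days (rest of 2063, 2064, 2065, to 2066-01-27 in 2066).
1068 ÷ 7 = 152 full weeks with remainder 4, so 152 more Saturdays after the first → 153.

153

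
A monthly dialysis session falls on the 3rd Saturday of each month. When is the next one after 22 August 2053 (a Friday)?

August 2053 starts on a Friday; its first Saturday is the 2nd, so the 3rd Saturday is the 16th — 16 August 2053.
That is not after 22 August 2053, so look at September 2053.
September 2053 starts on a Monday; its first Saturday is the 6th, so the 3rd Saturday is the 20th — 20 September 2053.

20 September 2053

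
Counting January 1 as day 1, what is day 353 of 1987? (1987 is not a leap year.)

January has 31 days (353 − 31 = 322 remain).
February has 28 days (322 − 28 = 294 remain).
March has 31 days (294 − 31 = 263 remain).
April has 30 days (263 − 30 = 233 remain).
May has 31 days (233 − 31 = 202 remain).
June has 30 days (202 − 30 = 172 remain).
July has 31 days (172 − 31 = 141 remain).
August has 31 days (141 − 31 = 110 remain).
September has 30 days (110 − 30 = 80 remain).
October has 31 days (80 − 31 = 49 remain).
November has 30 days (49 − 30 = 19 remain).
19 into December → December 19.

1987-12-19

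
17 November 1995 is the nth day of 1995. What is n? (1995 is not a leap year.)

321

Days in months before November: 31 + 28 + 31 + 30 + 31 + 30 + 31 + 31 + 30 + 31 = 304.
Plus 17 days into November → day 321.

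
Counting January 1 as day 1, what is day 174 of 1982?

1982-06-23

January has 31 days (174 − 31 = 143 remain).
February has 28 days (143 − 28 = 115 remain).
March has 31 days (115 − 31 = 84 remain).
April has 30 days (84 − 30 = 54 remain).
May has 31 days (54 − 31 = 23 remain).
23 into June → June 23.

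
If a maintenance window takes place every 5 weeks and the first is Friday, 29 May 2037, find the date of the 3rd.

7 August 2037

The 3rd occurrence is 2 intervals after the first: 2 × 35 = 70 days after 29 May 2037.
May has 31 days — 2 days to the end of May leaves 68.
June has 30 days (38 left).
July has 31 days (7 left).
7 days into August → 7 August 2037.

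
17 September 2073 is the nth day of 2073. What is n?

260

Days in months before September: 31 + 28 + 31 + 30 + 31 + 30 + 31 + 31 = 243.
Plus 17 days into September → day 260.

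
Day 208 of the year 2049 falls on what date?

January has 31 days (208 − 31 = 177 remain).
February has 28 days (177 − 28 = 149 remain).
March has 31 days (149 − 31 = 118 remain).
April has 30 days (118 − 30 = 88 remain).
May has 31 days (88 − 31 = 57 remain).
June has 30 days (57 − 30 = 27 remain).
27 into July → July 27.

27 July 2049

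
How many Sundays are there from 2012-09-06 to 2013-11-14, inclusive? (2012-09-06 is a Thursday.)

62

2012-09-06 is a Thursday; the first Sunday on or after it is 2012-09-09 (3 days later).
From 2012-09-09 to 2013-11-14: 113 + 318 = 431 days (rest of 2012, to 2013-11-14 in 2013).
431 ÷ 7 = 61 full weeks with remainder 4, so 61 more Sundays after the first → 62.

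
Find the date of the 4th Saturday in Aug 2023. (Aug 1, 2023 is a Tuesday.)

Aug 26, 2023

Aug 2023 begins on a Tuesday, so the first Saturday is Aug 5 (4 days later).
The 4th Saturday is 3 weeks later: 5 + 21 = 26.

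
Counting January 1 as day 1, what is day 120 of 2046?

January has 31 days (120 − 31 = 89 remain).
February has 28 days (89 − 28 = 61 remain).
March has 31 days (61 − 31 = 30 remain).
30 into April → April 30.

30 April 2046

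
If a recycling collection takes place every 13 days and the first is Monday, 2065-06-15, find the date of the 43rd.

2066-12-13

The 43rd occurrence is 42 intervals after the first: 42 × 13 = 546 days after 2065-06-15.
June has 30 days — 15 days to the end of June leaves 531.
From end of June to end of 2065 is 184 days (347 left).
January has 31 days (316 left).
February has 28 days (288 left).
March has 31 days (257 left).
April has 30 days (227 left).
May has 31 days (196 left).
June has 30 days (166 left).
July has 31 days (135 left).
August has 31 days (104 left).
September has 30 days (74 left).
October has 31 days (43 left).
November has 30 days (13 left).
13 days into December → 2066-12-13.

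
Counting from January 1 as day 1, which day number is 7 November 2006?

311

Days in months before November: 31 + 28 + 31 + 30 + 31 + 30 + 31 + 31 + 30 + 31 = 304.
Plus 7 days into November → day 311.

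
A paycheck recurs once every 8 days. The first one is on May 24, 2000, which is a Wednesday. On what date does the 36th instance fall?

The 36th occurrence is 35 intervals after the first: 35 × 8 = 280 days after May 24, 2000.
May has 31 days — 7 days to the end of May leaves 273.
June has 30 days (243 left).
July has 31 days (212 left).
August has 31 days (181 left).
September has 30 days (151 left).
October has 31 days (120 left).
November has 30 days (90 left).
December has 31 days (59 left).
January has 31 days (28 left).
28 days into February → February 28, 2001.

February 28, 2001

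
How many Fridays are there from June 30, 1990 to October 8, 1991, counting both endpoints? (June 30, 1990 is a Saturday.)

66

June 30, 1990 is a Saturday; the first Friday on or after it is July 6, 1990 (6 days later).
From July 6, 1990 to October 8, 1991: 178 + 281 = 459 days (rest of 1990, to October 8, 1991 in 1991).
459 ÷ 7 = 65 full weeks with remainder 4, so 65 more Fridays after the first → 66.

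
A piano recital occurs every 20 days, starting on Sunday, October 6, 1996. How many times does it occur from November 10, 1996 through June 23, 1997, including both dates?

12

Occurrences land 20·i days after October 6, 1996 for i = 0, 1, 2, …
November 10, 1996 is 35 days after the start; 35 ÷ 20 = 1 remainder 15; since the remainder is 15, round up to i = 2. First occurrence in the window: #3 on November 15, 1996 (2×20 = 40 days in).
June 23, 1997 is 260 days after the start; 260 ÷ 20 = 13 remainder 0. Last occurrence in the window: #14 on June 23, 1997.
Occurrences #3 through #14: 12 in total.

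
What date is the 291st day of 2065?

January has 31 days (291 − 31 = 260 remain).
February has 28 days (260 − 28 = 232 remain).
March has 31 days (232 − 31 = 201 remain).
April has 30 days (201 − 30 = 171 remain).
May has 31 days (171 − 31 = 140 remain).
June has 30 days (140 − 30 = 110 remain).
July has 31 days (110 − 31 = 79 remain).
August has 31 days (79 − 31 = 48 remain).
September has 30 days (48 − 30 = 18 remain).
18 into October → October 18.

2065-10-18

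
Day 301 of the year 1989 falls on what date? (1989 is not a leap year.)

28 October 1989

January has 31 days (301 − 31 = 270 remain).
February has 28 days (270 − 28 = 242 remain).
March has 31 days (242 − 31 = 211 remain).
April has 30 days (211 − 30 = 181 remain).
May has 31 days (181 − 31 = 150 remain).
June has 30 days (150 − 30 = 120 remain).
July has 31 days (120 − 31 = 89 remain).
August has 31 days (89 − 31 = 58 remain).
September has 30 days (58 − 30 = 28 remain).
28 into October → October 28.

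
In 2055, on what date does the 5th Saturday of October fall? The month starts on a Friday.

October 2055 begins on a Friday, so the first Saturday is October 2 (1 day later).
The 5th Saturday is 4 weeks later: 2 + 28 = 30.

2055-10-30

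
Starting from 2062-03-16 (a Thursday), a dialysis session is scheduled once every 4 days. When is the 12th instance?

The 12th occurrence is 11 intervals after the first: 11 × 4 = 44 days after 2062-03-16.
March has 31 days — 15 days to the end of March leaves 29.
29 days into April → 2062-04-29.

2062-04-29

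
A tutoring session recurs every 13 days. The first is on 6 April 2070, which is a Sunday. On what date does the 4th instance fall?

15 May 2070

The 4th occurrence is 3 intervals after the first: 3 × 13 = 39 days after 6 April 2070.
April has 30 days — 24 days to the end of April leaves 15.
15 days into May → 15 May 2070.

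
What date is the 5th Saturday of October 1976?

October 1976 begins on a Friday, so the first Saturday is October 2 (1 day later).
The 5th Saturday is 4 weeks later: 2 + 28 = 30.

October 30, 1976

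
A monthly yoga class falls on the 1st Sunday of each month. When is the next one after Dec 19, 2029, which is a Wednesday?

Dec 2029 starts on a Saturday, so its 1st Sunday is Dec 2, 2029 (1 day in).
That is not after Dec 19, 2029, so look at Jan 2030.
Jan 2030 starts on a Tuesday, so its 1st Sunday is Jan 6, 2030 (5 days in).

Jan 6, 2030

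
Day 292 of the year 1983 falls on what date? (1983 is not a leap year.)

Jan has 31 days (292 − 31 = 261 remain).
Feb has 28 days (261 − 28 = 233 remain).
Mar has 31 days (233 − 31 = 202 remain).
Apr has 30 days (202 − 30 = 172 remain).
May has 31 days (172 − 31 = 141 remain).
Jun has 30 days (141 − 30 = 111 remain).
Jul has 31 days (111 − 31 = 80 remain).
Aug has 31 days (80 − 31 = 49 remain).
Sep has 30 days (49 − 30 = 19 remain).
19 into Oct → Oct 19.

Oct 19, 1983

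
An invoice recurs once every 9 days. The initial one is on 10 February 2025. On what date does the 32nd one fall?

The 32nd occurrence is 31 intervals after the first: 31 × 9 = 279 days after 10 February 2025.
February has 28 days — 18 days to the end of February leaves 261.
March has 31 days (230 left).
April has 30 days (200 left).
May has 31 days (169 left).
June has 30 days (139 left).
July has 31 days (108 left).
August has 31 days (77 left).
September has 30 days (47 left).
October has 31 days (16 left).
16 days into November → 16 November 2025.

16 November 2025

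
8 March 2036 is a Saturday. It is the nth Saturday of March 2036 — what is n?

2nd

Day 8 falls in week ⌈8/7⌉ of the month.
Days 1–7 hold the 1st Saturday, 8–14 the 2nd, 15–21 the 3rd, 22–28 the 4th, 29–31 the 5th.
8 is in the range for the 2nd.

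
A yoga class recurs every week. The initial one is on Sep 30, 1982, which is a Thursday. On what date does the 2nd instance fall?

The 2nd occurrence is 1 interval after the first: 1 × 7 = 7 days after Sep 30, 1982.
Sep has 30 days — 0 days to the end of Sep leaves 7.
7 days into Oct → Oct 7, 1982.

Oct 7, 1982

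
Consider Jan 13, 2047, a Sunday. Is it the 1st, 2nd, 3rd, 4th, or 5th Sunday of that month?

2nd

Day 13 falls in week ⌈13/7⌉ of the month.
Days 1–7 hold the 1st Sunday, 8–14 the 2nd, 15–21 the 3rd, 22–28 the 4th, 29–31 the 5th.
13 is in the range for the 2nd.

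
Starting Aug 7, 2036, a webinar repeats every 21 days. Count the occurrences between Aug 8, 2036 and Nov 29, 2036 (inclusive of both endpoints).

5

Occurrences land 21·i days after Aug 7, 2036 for i = 0, 1, 2, …
Aug 8, 2036 is 1 day after the start; 1 ÷ 21 = 0 remainder 1; since the remainder is 1, round up to i = 1. First occurrence in the window: #2 on Aug 28, 2036 (1×21 = 21 days in).
Nov 29, 2036 is 114 days after the start; 114 ÷ 21 = 5 remainder 9. Last occurrence in the window: #6 on Nov 20, 2036.
Occurrences #2 through #6: 5 in total.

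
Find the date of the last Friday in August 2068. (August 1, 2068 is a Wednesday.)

2068-08-31

August 2068 begins on a Wednesday, so the first Friday is August 3 (2 days later).
August 2068 has 31 days. Adding weeks: 3, 10, 17, 24, 31 — the last one ≤ 31 is the 31st.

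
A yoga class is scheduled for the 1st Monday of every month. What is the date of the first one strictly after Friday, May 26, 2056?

Jun 5, 2056

May 2056 starts on a Monday, so its 1st Monday is May 1, 2056.
That is not after May 26, 2056, so look at Jun 2056.
Jun 2056 starts on a Thursday, so its 1st Monday is Jun 5, 2056 (4 days in).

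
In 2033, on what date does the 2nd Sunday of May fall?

May 8, 2033

The first Sunday of May 2033 is May 1.
The 2nd Sunday is 1 weeks later: 1 + 7 = 8.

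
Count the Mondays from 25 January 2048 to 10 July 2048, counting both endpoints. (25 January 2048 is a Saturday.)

25 January 2048 is a Saturday; the first Monday on or after it is 27 January 2048 (2 days later).
From 27 January 2048 to 10 July 2048: 4 + 29 + 31 + 30 + 31 + 30 + 10 = 165 days (rest of January, February, March, April, May, June, July).
165 ÷ 7 = 23 full weeks with remainder 4, so 23 more Mondays after the first → 24.

24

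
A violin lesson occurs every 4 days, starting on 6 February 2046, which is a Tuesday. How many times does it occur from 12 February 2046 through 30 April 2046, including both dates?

19

Occurrences land 4·i days after 6 February 2046 for i = 0, 1, 2, …
12 February 2046 is 6 days after the start; 6 ÷ 4 = 1 remainder 2; since the remainder is 2, round up to i = 2. First occurrence in the window: #3 on 14 February 2046 (2×4 = 8 days in).
30 April 2046 is 83 days after the start; 83 ÷ 4 = 20 remainder 3. Last occurrence in the window: #21 on 27 April 2046.
Occurrences #3 through #21: 19 in total.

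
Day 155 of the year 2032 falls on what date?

2032-06-03

January has 31 days (155 − 31 = 124 remain).
February has 29 days (124 − 29 = 95 remain).
March has 31 days (95 − 31 = 64 remain).
April has 30 days (64 − 30 = 34 remain).
May has 31 days (34 − 31 = 3 remain).
3 into June → June 3.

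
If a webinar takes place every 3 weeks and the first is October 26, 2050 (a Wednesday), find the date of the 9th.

April 12, 2051

The 9th occurrence is 8 intervals after the first: 8 × 21 = 168 days after October 26, 2050.
October has 31 days — 5 days to the end of October leaves 163.
November has 30 days (133 left).
December has 31 days (102 left).
January has 31 days (71 left).
February has 28 days (43 left).
March has 31 days (12 left).
12 days into April → April 12, 2051.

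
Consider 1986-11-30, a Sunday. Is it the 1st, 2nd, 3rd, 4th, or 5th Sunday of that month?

5th

Day 30 falls in week ⌈30/7⌉ of the month.
Days 1–7 hold the 1st Sunday, 8–14 the 2nd, 15–21 the 3rd, 22–28 the 4th, 29–31 the 5th.
30 is in the range for the 5th.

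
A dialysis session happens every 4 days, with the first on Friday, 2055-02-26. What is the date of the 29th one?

2055-06-18

The 29th occurrence is 28 intervals after the first: 28 × 4 = 112 days after 2055-02-26.
February has 28 days — 2 days to the end of February leaves 110.
March has 31 days (79 left).
April has 30 days (49 left).
May has 31 days (18 left).
18 days into June → 2055-06-18.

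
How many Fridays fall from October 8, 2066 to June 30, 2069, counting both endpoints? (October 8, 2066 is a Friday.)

143

October 8, 2066 is a Friday; the first Friday on or after it is October 8, 2066.
From October 8, 2066 to June 30, 2069: 84 + 365 + 366 + 181 = 996 days (rest of 2066, 2067, 2068, to June 30, 2069 in 2069).
996 ÷ 7 = 142 full weeks with remainder 2, so 142 more Fridays after the first → 143.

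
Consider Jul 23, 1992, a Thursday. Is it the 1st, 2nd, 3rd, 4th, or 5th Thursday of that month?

4th

Day 23 falls in week ⌈23/7⌉ of the month.
Days 1–7 hold the 1st Thursday, 8–14 the 2nd, 15–21 the 3rd, 22–28 the 4th, 29–31 the 5th.
23 is in the range for the 4th.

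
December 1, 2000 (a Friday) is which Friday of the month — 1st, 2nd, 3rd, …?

1st

Day 1 falls in week ⌈1/7⌉ of the month.
Days 1–7 hold the 1st Friday, 8–14 the 2nd, 15–21 the 3rd, 22–28 the 4th, 29–31 the 5th.
1 is in the range for the 1st.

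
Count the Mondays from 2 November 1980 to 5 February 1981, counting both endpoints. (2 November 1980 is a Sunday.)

14

2 November 1980 is a Sunday; the first Monday on or after it is 3 November 1980 (1 day later).
From 3 November 1980 to 5 February 1981: 27 + 31 + 31 + 5 = 94 days (rest of November, December, January, February).
94 ÷ 7 = 13 full weeks with remainder 3, so 13 more Mondays after the first → 14.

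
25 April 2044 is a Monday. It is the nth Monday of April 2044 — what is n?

4th

Day 25 falls in week ⌈25/7⌉ of the month.
Days 1–7 hold the 1st Monday, 8–14 the 2nd, 15–21 the 3rd, 22–28 the 4th, 29–31 the 5th.
25 is in the range for the 4th.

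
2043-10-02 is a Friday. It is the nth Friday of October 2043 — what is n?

1st

Day 2 falls in week ⌈2/7⌉ of the month.
Days 1–7 hold the 1st Friday, 8–14 the 2nd, 15–21 the 3rd, 22–28 the 4th, 29–31 the 5th.
2 is in the range for the 1st.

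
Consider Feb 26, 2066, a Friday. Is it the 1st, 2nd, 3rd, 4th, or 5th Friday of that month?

Day 26 falls in week ⌈26/7⌉ of the month.
Days 1–7 hold the 1st Friday, 8–14 the 2nd, 15–21 the 3rd, 22–28 the 4th, 29–31 the 5th.
26 is in the range for the 4th.

4th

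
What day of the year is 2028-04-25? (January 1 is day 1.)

Days in months before April: 31 + 29 + 31 = 91.
Plus 25 days into April → day 116.

116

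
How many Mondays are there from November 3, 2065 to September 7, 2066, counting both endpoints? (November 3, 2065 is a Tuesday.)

November 3, 2065 is a Tuesday; the first Monday on or after it is November 9, 2065 (6 days later).
From November 9, 2065 to September 7, 2066: 21 + 31 + 31 + 28 + 31 + 30 + 31 + 30 + 31 + 31 + 7 = 302 days (rest of November, December, January, February, March, April, May, June, July, August, September).
302 ÷ 7 = 43 full weeks with remainder 1, so 43 more Mondays after the first → 44.

44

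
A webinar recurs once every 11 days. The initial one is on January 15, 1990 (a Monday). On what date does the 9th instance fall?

April 13, 1990

The 9th occurrence is 8 intervals after the first: 8 × 11 = 88 days after January 15, 1990.
January has 31 days — 16 days to the end of January leaves 72.
February has 28 days (44 left).
March has 31 days (13 left).
13 days into April → April 13, 1990.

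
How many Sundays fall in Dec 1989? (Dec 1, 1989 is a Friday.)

5

Dec 1, 1989 is a Friday; the first Sunday on or after it is Dec 3, 1989 (2 days later).
From Dec 3, 1989 to Dec 31, 1989 is 31 − 3 = 28 days.
28 ÷ 7 = 4 full weeks with remainder 0, so 4 more Sundays after the first → 5.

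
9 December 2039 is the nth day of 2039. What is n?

Days in months before December: 31 + 28 + 31 + 30 + 31 + 30 + 31 + 31 + 30 + 31 + 30 = 334.
Plus 9 days into December → day 343.

343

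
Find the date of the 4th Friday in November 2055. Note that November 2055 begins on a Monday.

26 November 2055

November 2055 begins on a Monday, so the first Friday is November 5 (4 days later).
The 4th Friday is 3 weeks later: 5 + 21 = 26.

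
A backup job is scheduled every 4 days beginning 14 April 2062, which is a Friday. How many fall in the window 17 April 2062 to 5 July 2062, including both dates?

Occurrences land 4·i days after 14 April 2062 for i = 0, 1, 2, …
17 April 2062 is 3 days after the start; 3 ÷ 4 = 0 remainder 3; since the remainder is 3, round up to i = 1. First occurrence in the window: #2 on 18 April 2062 (1×4 = 4 days in).
5 July 2062 is 82 days after the start; 82 ÷ 4 = 20 remainder 2. Last occurrence in the window: #21 on 3 July 2062.
Occurrences #2 through #21: 20 in total.

20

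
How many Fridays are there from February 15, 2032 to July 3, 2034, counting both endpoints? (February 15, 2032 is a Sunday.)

124

February 15, 2032 is a Sunday; the first Friday on or after it is February 20, 2032 (5 days later).
From February 20, 2032 to July 3, 2034: 315 + 365 + 184 = 864 days (rest of 2032, 2033, to July 3, 2034 in 2034).
864 ÷ 7 = 123 full weeks with remainder 3, so 123 more Fridays after the first → 124.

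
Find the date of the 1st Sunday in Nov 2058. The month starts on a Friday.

Nov 3, 2058

Nov 2058 begins on a Friday, so the first Sunday is Nov 3 (2 days later).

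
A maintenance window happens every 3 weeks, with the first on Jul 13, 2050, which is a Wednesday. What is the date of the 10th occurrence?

The 10th occurrence is 9 intervals after the first: 9 × 21 = 189 days after Jul 13, 2050.
Jul has 31 days — 18 days to the end of Jul leaves 171.
Aug has 31 days (140 left).
Sep has 30 days (110 left).
Oct has 31 days (79 left).
Nov has 30 days (49 left).
Dec has 31 days (18 left).
18 days into Jan → Jan 18, 2051.

Jan 18, 2051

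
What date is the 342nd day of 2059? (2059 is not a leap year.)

Dec 8, 2059

Jan has 31 days (342 − 31 = 311 remain).
Feb has 28 days (311 − 28 = 283 remain).
Mar has 31 days (283 − 31 = 252 remain).
Apr has 30 days (252 − 30 = 222 remain).
May has 31 days (222 − 31 = 191 remain).
Jun has 30 days (191 − 30 = 161 remain).
Jul has 31 days (161 − 31 = 130 remain).
Aug has 31 days (130 − 31 = 99 remain).
Sep has 30 days (99 − 30 = 69 remain).
Oct has 31 days (69 − 31 = 38 remain).
Nov has 30 days (38 − 30 = 8 remain).
8 into Dec → Dec 8.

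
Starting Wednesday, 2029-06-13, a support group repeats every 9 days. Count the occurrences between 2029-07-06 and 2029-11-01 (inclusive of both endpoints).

13

Occurrences land 9·i days after 2029-06-13 for i = 0, 1, 2, …
2029-07-06 is 23 days after the start; 23 ÷ 9 = 2 remainder 5; since the remainder is 5, round up to i = 3. First occurrence in the window: #4 on 2029-07-10 (3×9 = 27 days in).
2029-11-01 is 141 days after the start; 141 ÷ 9 = 15 remainder 6. Last occurrence in the window: #16 on 2029-10-26.
Occurrences #4 through #16: 13 in total.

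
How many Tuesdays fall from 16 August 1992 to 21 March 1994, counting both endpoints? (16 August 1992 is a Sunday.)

16 August 1992 is a Sunday; the first Tuesday on or after it is 18 August 1992 (2 days later).
From 18 August 1992 to 21 March 1994: 135 + 365 + 80 = 580 days (rest of 1992, 1993, to 21 March 1994 in 1994).
580 ÷ 7 = 82 full weeks with remainder 6, so 82 more Tuesdays after the first → 83.

83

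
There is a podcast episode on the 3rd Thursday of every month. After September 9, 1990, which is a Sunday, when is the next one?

September 20, 1990

September 1990 starts on a Saturday; its first Thursday is the 6th, so the 3rd Thursday is the 20th — September 20, 1990.
September 20, 1990 is after September 9, 1990, so that is the next one.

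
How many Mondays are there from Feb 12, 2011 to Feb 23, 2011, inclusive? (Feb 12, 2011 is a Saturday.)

2

Feb 12, 2011 is a Saturday; the first Monday on or after it is Feb 14, 2011 (2 days later).
From Feb 14, 2011 to Feb 23, 2011 is 23 − 14 = 9 days.
9 ÷ 7 = 1 full weeks with remainder 2, so 1 more Mondays after the first → 2.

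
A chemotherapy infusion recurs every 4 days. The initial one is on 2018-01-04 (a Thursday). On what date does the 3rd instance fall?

2018-01-12

The 3rd occurrence is 2 intervals after the first: 2 × 4 = 8 days after 2018-01-04.
8 days later is 2018-01-12.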